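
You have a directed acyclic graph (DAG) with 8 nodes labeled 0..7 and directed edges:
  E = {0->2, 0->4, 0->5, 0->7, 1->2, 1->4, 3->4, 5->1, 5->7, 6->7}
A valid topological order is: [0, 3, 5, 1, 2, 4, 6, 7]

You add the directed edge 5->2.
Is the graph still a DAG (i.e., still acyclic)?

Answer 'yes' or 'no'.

Given toposort: [0, 3, 5, 1, 2, 4, 6, 7]
Position of 5: index 2; position of 2: index 4
New edge 5->2: forward
Forward edge: respects the existing order. Still a DAG, same toposort still valid.
Still a DAG? yes

Answer: yes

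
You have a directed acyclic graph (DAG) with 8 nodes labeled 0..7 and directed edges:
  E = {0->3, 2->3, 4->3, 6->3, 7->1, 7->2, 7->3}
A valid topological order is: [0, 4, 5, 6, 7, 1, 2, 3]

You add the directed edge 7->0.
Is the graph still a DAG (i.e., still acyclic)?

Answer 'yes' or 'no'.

Answer: yes

Derivation:
Given toposort: [0, 4, 5, 6, 7, 1, 2, 3]
Position of 7: index 4; position of 0: index 0
New edge 7->0: backward (u after v in old order)
Backward edge: old toposort is now invalid. Check if this creates a cycle.
Does 0 already reach 7? Reachable from 0: [0, 3]. NO -> still a DAG (reorder needed).
Still a DAG? yes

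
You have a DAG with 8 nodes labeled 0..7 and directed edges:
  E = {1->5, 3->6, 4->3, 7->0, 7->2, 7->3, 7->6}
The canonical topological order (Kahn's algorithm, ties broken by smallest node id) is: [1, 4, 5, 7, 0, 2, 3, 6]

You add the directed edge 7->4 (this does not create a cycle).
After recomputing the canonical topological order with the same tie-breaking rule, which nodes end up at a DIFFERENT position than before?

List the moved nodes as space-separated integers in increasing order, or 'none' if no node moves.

Old toposort: [1, 4, 5, 7, 0, 2, 3, 6]
Added edge 7->4
Recompute Kahn (smallest-id tiebreak):
  initial in-degrees: [1, 0, 1, 2, 1, 1, 2, 0]
  ready (indeg=0): [1, 7]
  pop 1: indeg[5]->0 | ready=[5, 7] | order so far=[1]
  pop 5: no out-edges | ready=[7] | order so far=[1, 5]
  pop 7: indeg[0]->0; indeg[2]->0; indeg[3]->1; indeg[4]->0; indeg[6]->1 | ready=[0, 2, 4] | order so far=[1, 5, 7]
  pop 0: no out-edges | ready=[2, 4] | order so far=[1, 5, 7, 0]
  pop 2: no out-edges | ready=[4] | order so far=[1, 5, 7, 0, 2]
  pop 4: indeg[3]->0 | ready=[3] | order so far=[1, 5, 7, 0, 2, 4]
  pop 3: indeg[6]->0 | ready=[6] | order so far=[1, 5, 7, 0, 2, 4, 3]
  pop 6: no out-edges | ready=[] | order so far=[1, 5, 7, 0, 2, 4, 3, 6]
New canonical toposort: [1, 5, 7, 0, 2, 4, 3, 6]
Compare positions:
  Node 0: index 4 -> 3 (moved)
  Node 1: index 0 -> 0 (same)
  Node 2: index 5 -> 4 (moved)
  Node 3: index 6 -> 6 (same)
  Node 4: index 1 -> 5 (moved)
  Node 5: index 2 -> 1 (moved)
  Node 6: index 7 -> 7 (same)
  Node 7: index 3 -> 2 (moved)
Nodes that changed position: 0 2 4 5 7

Answer: 0 2 4 5 7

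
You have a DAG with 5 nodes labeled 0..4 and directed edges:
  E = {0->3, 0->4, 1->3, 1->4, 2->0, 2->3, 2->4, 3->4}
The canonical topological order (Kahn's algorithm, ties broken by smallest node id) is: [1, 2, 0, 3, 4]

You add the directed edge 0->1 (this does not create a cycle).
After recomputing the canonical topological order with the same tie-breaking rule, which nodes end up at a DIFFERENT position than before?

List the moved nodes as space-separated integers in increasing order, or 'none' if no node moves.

Old toposort: [1, 2, 0, 3, 4]
Added edge 0->1
Recompute Kahn (smallest-id tiebreak):
  initial in-degrees: [1, 1, 0, 3, 4]
  ready (indeg=0): [2]
  pop 2: indeg[0]->0; indeg[3]->2; indeg[4]->3 | ready=[0] | order so far=[2]
  pop 0: indeg[1]->0; indeg[3]->1; indeg[4]->2 | ready=[1] | order so far=[2, 0]
  pop 1: indeg[3]->0; indeg[4]->1 | ready=[3] | order so far=[2, 0, 1]
  pop 3: indeg[4]->0 | ready=[4] | order so far=[2, 0, 1, 3]
  pop 4: no out-edges | ready=[] | order so far=[2, 0, 1, 3, 4]
New canonical toposort: [2, 0, 1, 3, 4]
Compare positions:
  Node 0: index 2 -> 1 (moved)
  Node 1: index 0 -> 2 (moved)
  Node 2: index 1 -> 0 (moved)
  Node 3: index 3 -> 3 (same)
  Node 4: index 4 -> 4 (same)
Nodes that changed position: 0 1 2

Answer: 0 1 2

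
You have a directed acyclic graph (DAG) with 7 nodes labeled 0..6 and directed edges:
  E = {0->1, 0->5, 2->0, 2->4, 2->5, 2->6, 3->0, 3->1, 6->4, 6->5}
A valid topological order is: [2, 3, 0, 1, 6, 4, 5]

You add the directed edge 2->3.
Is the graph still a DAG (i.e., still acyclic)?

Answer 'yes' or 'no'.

Answer: yes

Derivation:
Given toposort: [2, 3, 0, 1, 6, 4, 5]
Position of 2: index 0; position of 3: index 1
New edge 2->3: forward
Forward edge: respects the existing order. Still a DAG, same toposort still valid.
Still a DAG? yes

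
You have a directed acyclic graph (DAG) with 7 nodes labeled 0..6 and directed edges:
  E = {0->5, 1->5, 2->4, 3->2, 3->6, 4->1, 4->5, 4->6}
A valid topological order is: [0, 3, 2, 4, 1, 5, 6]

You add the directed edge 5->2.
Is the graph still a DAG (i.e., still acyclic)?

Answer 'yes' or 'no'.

Answer: no

Derivation:
Given toposort: [0, 3, 2, 4, 1, 5, 6]
Position of 5: index 5; position of 2: index 2
New edge 5->2: backward (u after v in old order)
Backward edge: old toposort is now invalid. Check if this creates a cycle.
Does 2 already reach 5? Reachable from 2: [1, 2, 4, 5, 6]. YES -> cycle!
Still a DAG? no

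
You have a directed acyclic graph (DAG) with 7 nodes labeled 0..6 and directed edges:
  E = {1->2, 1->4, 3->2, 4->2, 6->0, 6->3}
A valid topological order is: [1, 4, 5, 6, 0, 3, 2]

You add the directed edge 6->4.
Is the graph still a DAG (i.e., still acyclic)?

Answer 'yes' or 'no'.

Given toposort: [1, 4, 5, 6, 0, 3, 2]
Position of 6: index 3; position of 4: index 1
New edge 6->4: backward (u after v in old order)
Backward edge: old toposort is now invalid. Check if this creates a cycle.
Does 4 already reach 6? Reachable from 4: [2, 4]. NO -> still a DAG (reorder needed).
Still a DAG? yes

Answer: yes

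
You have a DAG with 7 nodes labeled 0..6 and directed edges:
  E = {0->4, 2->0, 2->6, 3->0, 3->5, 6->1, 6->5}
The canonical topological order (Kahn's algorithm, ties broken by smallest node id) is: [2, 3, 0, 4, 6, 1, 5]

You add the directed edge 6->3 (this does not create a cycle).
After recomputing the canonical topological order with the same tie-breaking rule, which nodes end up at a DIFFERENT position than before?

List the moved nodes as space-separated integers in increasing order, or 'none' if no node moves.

Old toposort: [2, 3, 0, 4, 6, 1, 5]
Added edge 6->3
Recompute Kahn (smallest-id tiebreak):
  initial in-degrees: [2, 1, 0, 1, 1, 2, 1]
  ready (indeg=0): [2]
  pop 2: indeg[0]->1; indeg[6]->0 | ready=[6] | order so far=[2]
  pop 6: indeg[1]->0; indeg[3]->0; indeg[5]->1 | ready=[1, 3] | order so far=[2, 6]
  pop 1: no out-edges | ready=[3] | order so far=[2, 6, 1]
  pop 3: indeg[0]->0; indeg[5]->0 | ready=[0, 5] | order so far=[2, 6, 1, 3]
  pop 0: indeg[4]->0 | ready=[4, 5] | order so far=[2, 6, 1, 3, 0]
  pop 4: no out-edges | ready=[5] | order so far=[2, 6, 1, 3, 0, 4]
  pop 5: no out-edges | ready=[] | order so far=[2, 6, 1, 3, 0, 4, 5]
New canonical toposort: [2, 6, 1, 3, 0, 4, 5]
Compare positions:
  Node 0: index 2 -> 4 (moved)
  Node 1: index 5 -> 2 (moved)
  Node 2: index 0 -> 0 (same)
  Node 3: index 1 -> 3 (moved)
  Node 4: index 3 -> 5 (moved)
  Node 5: index 6 -> 6 (same)
  Node 6: index 4 -> 1 (moved)
Nodes that changed position: 0 1 3 4 6

Answer: 0 1 3 4 6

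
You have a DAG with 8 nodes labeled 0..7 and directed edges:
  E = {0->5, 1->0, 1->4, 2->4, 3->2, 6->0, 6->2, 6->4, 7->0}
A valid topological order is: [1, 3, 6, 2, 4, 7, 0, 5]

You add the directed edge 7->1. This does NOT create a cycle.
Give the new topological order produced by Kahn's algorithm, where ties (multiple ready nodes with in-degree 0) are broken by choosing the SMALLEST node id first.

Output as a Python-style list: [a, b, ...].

Answer: [3, 6, 2, 7, 1, 0, 4, 5]

Derivation:
Old toposort: [1, 3, 6, 2, 4, 7, 0, 5]
Added edge: 7->1
Position of 7 (5) > position of 1 (0). Must reorder: 7 must now come before 1.
Run Kahn's algorithm (break ties by smallest node id):
  initial in-degrees: [3, 1, 2, 0, 3, 1, 0, 0]
  ready (indeg=0): [3, 6, 7]
  pop 3: indeg[2]->1 | ready=[6, 7] | order so far=[3]
  pop 6: indeg[0]->2; indeg[2]->0; indeg[4]->2 | ready=[2, 7] | order so far=[3, 6]
  pop 2: indeg[4]->1 | ready=[7] | order so far=[3, 6, 2]
  pop 7: indeg[0]->1; indeg[1]->0 | ready=[1] | order so far=[3, 6, 2, 7]
  pop 1: indeg[0]->0; indeg[4]->0 | ready=[0, 4] | order so far=[3, 6, 2, 7, 1]
  pop 0: indeg[5]->0 | ready=[4, 5] | order so far=[3, 6, 2, 7, 1, 0]
  pop 4: no out-edges | ready=[5] | order so far=[3, 6, 2, 7, 1, 0, 4]
  pop 5: no out-edges | ready=[] | order so far=[3, 6, 2, 7, 1, 0, 4, 5]
  Result: [3, 6, 2, 7, 1, 0, 4, 5]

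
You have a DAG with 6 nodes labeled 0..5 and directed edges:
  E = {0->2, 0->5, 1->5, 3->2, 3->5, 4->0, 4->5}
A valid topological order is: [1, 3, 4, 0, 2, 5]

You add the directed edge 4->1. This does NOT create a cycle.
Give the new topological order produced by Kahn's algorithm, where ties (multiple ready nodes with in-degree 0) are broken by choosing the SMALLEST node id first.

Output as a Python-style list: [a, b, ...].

Answer: [3, 4, 0, 1, 2, 5]

Derivation:
Old toposort: [1, 3, 4, 0, 2, 5]
Added edge: 4->1
Position of 4 (2) > position of 1 (0). Must reorder: 4 must now come before 1.
Run Kahn's algorithm (break ties by smallest node id):
  initial in-degrees: [1, 1, 2, 0, 0, 4]
  ready (indeg=0): [3, 4]
  pop 3: indeg[2]->1; indeg[5]->3 | ready=[4] | order so far=[3]
  pop 4: indeg[0]->0; indeg[1]->0; indeg[5]->2 | ready=[0, 1] | order so far=[3, 4]
  pop 0: indeg[2]->0; indeg[5]->1 | ready=[1, 2] | order so far=[3, 4, 0]
  pop 1: indeg[5]->0 | ready=[2, 5] | order so far=[3, 4, 0, 1]
  pop 2: no out-edges | ready=[5] | order so far=[3, 4, 0, 1, 2]
  pop 5: no out-edges | ready=[] | order so far=[3, 4, 0, 1, 2, 5]
  Result: [3, 4, 0, 1, 2, 5]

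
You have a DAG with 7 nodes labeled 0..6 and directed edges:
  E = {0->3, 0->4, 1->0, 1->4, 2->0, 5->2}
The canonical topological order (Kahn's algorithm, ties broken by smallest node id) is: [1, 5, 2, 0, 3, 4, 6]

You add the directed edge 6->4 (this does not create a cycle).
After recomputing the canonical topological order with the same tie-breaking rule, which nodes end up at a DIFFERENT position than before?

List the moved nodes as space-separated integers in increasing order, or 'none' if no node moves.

Answer: 4 6

Derivation:
Old toposort: [1, 5, 2, 0, 3, 4, 6]
Added edge 6->4
Recompute Kahn (smallest-id tiebreak):
  initial in-degrees: [2, 0, 1, 1, 3, 0, 0]
  ready (indeg=0): [1, 5, 6]
  pop 1: indeg[0]->1; indeg[4]->2 | ready=[5, 6] | order so far=[1]
  pop 5: indeg[2]->0 | ready=[2, 6] | order so far=[1, 5]
  pop 2: indeg[0]->0 | ready=[0, 6] | order so far=[1, 5, 2]
  pop 0: indeg[3]->0; indeg[4]->1 | ready=[3, 6] | order so far=[1, 5, 2, 0]
  pop 3: no out-edges | ready=[6] | order so far=[1, 5, 2, 0, 3]
  pop 6: indeg[4]->0 | ready=[4] | order so far=[1, 5, 2, 0, 3, 6]
  pop 4: no out-edges | ready=[] | order so far=[1, 5, 2, 0, 3, 6, 4]
New canonical toposort: [1, 5, 2, 0, 3, 6, 4]
Compare positions:
  Node 0: index 3 -> 3 (same)
  Node 1: index 0 -> 0 (same)
  Node 2: index 2 -> 2 (same)
  Node 3: index 4 -> 4 (same)
  Node 4: index 5 -> 6 (moved)
  Node 5: index 1 -> 1 (same)
  Node 6: index 6 -> 5 (moved)
Nodes that changed position: 4 6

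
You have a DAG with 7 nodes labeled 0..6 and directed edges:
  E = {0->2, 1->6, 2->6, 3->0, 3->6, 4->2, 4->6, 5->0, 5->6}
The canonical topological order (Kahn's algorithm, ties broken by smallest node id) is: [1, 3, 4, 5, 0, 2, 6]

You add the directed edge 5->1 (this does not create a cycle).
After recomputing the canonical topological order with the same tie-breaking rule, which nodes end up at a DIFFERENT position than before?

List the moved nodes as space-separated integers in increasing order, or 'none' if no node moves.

Answer: 0 1 3 4 5

Derivation:
Old toposort: [1, 3, 4, 5, 0, 2, 6]
Added edge 5->1
Recompute Kahn (smallest-id tiebreak):
  initial in-degrees: [2, 1, 2, 0, 0, 0, 5]
  ready (indeg=0): [3, 4, 5]
  pop 3: indeg[0]->1; indeg[6]->4 | ready=[4, 5] | order so far=[3]
  pop 4: indeg[2]->1; indeg[6]->3 | ready=[5] | order so far=[3, 4]
  pop 5: indeg[0]->0; indeg[1]->0; indeg[6]->2 | ready=[0, 1] | order so far=[3, 4, 5]
  pop 0: indeg[2]->0 | ready=[1, 2] | order so far=[3, 4, 5, 0]
  pop 1: indeg[6]->1 | ready=[2] | order so far=[3, 4, 5, 0, 1]
  pop 2: indeg[6]->0 | ready=[6] | order so far=[3, 4, 5, 0, 1, 2]
  pop 6: no out-edges | ready=[] | order so far=[3, 4, 5, 0, 1, 2, 6]
New canonical toposort: [3, 4, 5, 0, 1, 2, 6]
Compare positions:
  Node 0: index 4 -> 3 (moved)
  Node 1: index 0 -> 4 (moved)
  Node 2: index 5 -> 5 (same)
  Node 3: index 1 -> 0 (moved)
  Node 4: index 2 -> 1 (moved)
  Node 5: index 3 -> 2 (moved)
  Node 6: index 6 -> 6 (same)
Nodes that changed position: 0 1 3 4 5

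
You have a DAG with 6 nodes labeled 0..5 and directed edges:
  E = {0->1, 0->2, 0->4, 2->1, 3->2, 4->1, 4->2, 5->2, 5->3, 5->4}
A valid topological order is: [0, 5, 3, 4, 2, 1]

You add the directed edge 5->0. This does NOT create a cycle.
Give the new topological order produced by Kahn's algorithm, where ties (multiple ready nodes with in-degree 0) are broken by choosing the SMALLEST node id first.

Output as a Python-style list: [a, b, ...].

Old toposort: [0, 5, 3, 4, 2, 1]
Added edge: 5->0
Position of 5 (1) > position of 0 (0). Must reorder: 5 must now come before 0.
Run Kahn's algorithm (break ties by smallest node id):
  initial in-degrees: [1, 3, 4, 1, 2, 0]
  ready (indeg=0): [5]
  pop 5: indeg[0]->0; indeg[2]->3; indeg[3]->0; indeg[4]->1 | ready=[0, 3] | order so far=[5]
  pop 0: indeg[1]->2; indeg[2]->2; indeg[4]->0 | ready=[3, 4] | order so far=[5, 0]
  pop 3: indeg[2]->1 | ready=[4] | order so far=[5, 0, 3]
  pop 4: indeg[1]->1; indeg[2]->0 | ready=[2] | order so far=[5, 0, 3, 4]
  pop 2: indeg[1]->0 | ready=[1] | order so far=[5, 0, 3, 4, 2]
  pop 1: no out-edges | ready=[] | order so far=[5, 0, 3, 4, 2, 1]
  Result: [5, 0, 3, 4, 2, 1]

Answer: [5, 0, 3, 4, 2, 1]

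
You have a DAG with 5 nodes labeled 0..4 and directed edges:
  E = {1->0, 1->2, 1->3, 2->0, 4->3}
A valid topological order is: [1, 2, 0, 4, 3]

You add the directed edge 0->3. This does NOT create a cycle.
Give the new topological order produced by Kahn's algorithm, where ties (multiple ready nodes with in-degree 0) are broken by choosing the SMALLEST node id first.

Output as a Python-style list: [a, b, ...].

Answer: [1, 2, 0, 4, 3]

Derivation:
Old toposort: [1, 2, 0, 4, 3]
Added edge: 0->3
Position of 0 (2) < position of 3 (4). Old order still valid.
Run Kahn's algorithm (break ties by smallest node id):
  initial in-degrees: [2, 0, 1, 3, 0]
  ready (indeg=0): [1, 4]
  pop 1: indeg[0]->1; indeg[2]->0; indeg[3]->2 | ready=[2, 4] | order so far=[1]
  pop 2: indeg[0]->0 | ready=[0, 4] | order so far=[1, 2]
  pop 0: indeg[3]->1 | ready=[4] | order so far=[1, 2, 0]
  pop 4: indeg[3]->0 | ready=[3] | order so far=[1, 2, 0, 4]
  pop 3: no out-edges | ready=[] | order so far=[1, 2, 0, 4, 3]
  Result: [1, 2, 0, 4, 3]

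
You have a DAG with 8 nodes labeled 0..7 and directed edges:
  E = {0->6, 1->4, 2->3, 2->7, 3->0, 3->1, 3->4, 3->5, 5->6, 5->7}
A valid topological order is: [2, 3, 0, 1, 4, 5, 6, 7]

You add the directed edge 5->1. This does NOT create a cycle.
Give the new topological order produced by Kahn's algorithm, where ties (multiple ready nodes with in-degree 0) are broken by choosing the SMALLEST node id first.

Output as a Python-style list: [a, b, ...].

Answer: [2, 3, 0, 5, 1, 4, 6, 7]

Derivation:
Old toposort: [2, 3, 0, 1, 4, 5, 6, 7]
Added edge: 5->1
Position of 5 (5) > position of 1 (3). Must reorder: 5 must now come before 1.
Run Kahn's algorithm (break ties by smallest node id):
  initial in-degrees: [1, 2, 0, 1, 2, 1, 2, 2]
  ready (indeg=0): [2]
  pop 2: indeg[3]->0; indeg[7]->1 | ready=[3] | order so far=[2]
  pop 3: indeg[0]->0; indeg[1]->1; indeg[4]->1; indeg[5]->0 | ready=[0, 5] | order so far=[2, 3]
  pop 0: indeg[6]->1 | ready=[5] | order so far=[2, 3, 0]
  pop 5: indeg[1]->0; indeg[6]->0; indeg[7]->0 | ready=[1, 6, 7] | order so far=[2, 3, 0, 5]
  pop 1: indeg[4]->0 | ready=[4, 6, 7] | order so far=[2, 3, 0, 5, 1]
  pop 4: no out-edges | ready=[6, 7] | order so far=[2, 3, 0, 5, 1, 4]
  pop 6: no out-edges | ready=[7] | order so far=[2, 3, 0, 5, 1, 4, 6]
  pop 7: no out-edges | ready=[] | order so far=[2, 3, 0, 5, 1, 4, 6, 7]
  Result: [2, 3, 0, 5, 1, 4, 6, 7]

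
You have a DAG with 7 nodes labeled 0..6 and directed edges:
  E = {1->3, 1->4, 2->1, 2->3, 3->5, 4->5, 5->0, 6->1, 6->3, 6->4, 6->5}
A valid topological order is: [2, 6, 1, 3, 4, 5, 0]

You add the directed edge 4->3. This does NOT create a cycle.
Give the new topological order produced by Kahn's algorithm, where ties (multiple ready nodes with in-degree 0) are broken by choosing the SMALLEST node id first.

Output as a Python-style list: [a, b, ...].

Old toposort: [2, 6, 1, 3, 4, 5, 0]
Added edge: 4->3
Position of 4 (4) > position of 3 (3). Must reorder: 4 must now come before 3.
Run Kahn's algorithm (break ties by smallest node id):
  initial in-degrees: [1, 2, 0, 4, 2, 3, 0]
  ready (indeg=0): [2, 6]
  pop 2: indeg[1]->1; indeg[3]->3 | ready=[6] | order so far=[2]
  pop 6: indeg[1]->0; indeg[3]->2; indeg[4]->1; indeg[5]->2 | ready=[1] | order so far=[2, 6]
  pop 1: indeg[3]->1; indeg[4]->0 | ready=[4] | order so far=[2, 6, 1]
  pop 4: indeg[3]->0; indeg[5]->1 | ready=[3] | order so far=[2, 6, 1, 4]
  pop 3: indeg[5]->0 | ready=[5] | order so far=[2, 6, 1, 4, 3]
  pop 5: indeg[0]->0 | ready=[0] | order so far=[2, 6, 1, 4, 3, 5]
  pop 0: no out-edges | ready=[] | order so far=[2, 6, 1, 4, 3, 5, 0]
  Result: [2, 6, 1, 4, 3, 5, 0]

Answer: [2, 6, 1, 4, 3, 5, 0]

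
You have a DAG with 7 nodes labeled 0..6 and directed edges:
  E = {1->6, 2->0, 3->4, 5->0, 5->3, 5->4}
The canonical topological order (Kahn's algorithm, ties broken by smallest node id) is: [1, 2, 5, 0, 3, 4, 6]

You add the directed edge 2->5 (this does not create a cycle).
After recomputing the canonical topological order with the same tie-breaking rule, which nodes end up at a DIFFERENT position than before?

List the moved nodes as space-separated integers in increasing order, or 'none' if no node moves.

Answer: none

Derivation:
Old toposort: [1, 2, 5, 0, 3, 4, 6]
Added edge 2->5
Recompute Kahn (smallest-id tiebreak):
  initial in-degrees: [2, 0, 0, 1, 2, 1, 1]
  ready (indeg=0): [1, 2]
  pop 1: indeg[6]->0 | ready=[2, 6] | order so far=[1]
  pop 2: indeg[0]->1; indeg[5]->0 | ready=[5, 6] | order so far=[1, 2]
  pop 5: indeg[0]->0; indeg[3]->0; indeg[4]->1 | ready=[0, 3, 6] | order so far=[1, 2, 5]
  pop 0: no out-edges | ready=[3, 6] | order so far=[1, 2, 5, 0]
  pop 3: indeg[4]->0 | ready=[4, 6] | order so far=[1, 2, 5, 0, 3]
  pop 4: no out-edges | ready=[6] | order so far=[1, 2, 5, 0, 3, 4]
  pop 6: no out-edges | ready=[] | order so far=[1, 2, 5, 0, 3, 4, 6]
New canonical toposort: [1, 2, 5, 0, 3, 4, 6]
Compare positions:
  Node 0: index 3 -> 3 (same)
  Node 1: index 0 -> 0 (same)
  Node 2: index 1 -> 1 (same)
  Node 3: index 4 -> 4 (same)
  Node 4: index 5 -> 5 (same)
  Node 5: index 2 -> 2 (same)
  Node 6: index 6 -> 6 (same)
Nodes that changed position: none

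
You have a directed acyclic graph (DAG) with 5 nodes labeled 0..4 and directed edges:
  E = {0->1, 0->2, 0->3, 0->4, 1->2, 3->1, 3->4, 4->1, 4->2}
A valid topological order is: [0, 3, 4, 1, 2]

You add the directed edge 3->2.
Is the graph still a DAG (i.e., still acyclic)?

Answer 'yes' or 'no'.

Answer: yes

Derivation:
Given toposort: [0, 3, 4, 1, 2]
Position of 3: index 1; position of 2: index 4
New edge 3->2: forward
Forward edge: respects the existing order. Still a DAG, same toposort still valid.
Still a DAG? yes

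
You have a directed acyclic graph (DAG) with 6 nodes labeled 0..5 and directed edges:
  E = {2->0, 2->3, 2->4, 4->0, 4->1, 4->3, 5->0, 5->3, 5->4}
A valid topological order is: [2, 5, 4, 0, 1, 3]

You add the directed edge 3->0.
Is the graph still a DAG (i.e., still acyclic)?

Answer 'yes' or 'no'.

Answer: yes

Derivation:
Given toposort: [2, 5, 4, 0, 1, 3]
Position of 3: index 5; position of 0: index 3
New edge 3->0: backward (u after v in old order)
Backward edge: old toposort is now invalid. Check if this creates a cycle.
Does 0 already reach 3? Reachable from 0: [0]. NO -> still a DAG (reorder needed).
Still a DAG? yes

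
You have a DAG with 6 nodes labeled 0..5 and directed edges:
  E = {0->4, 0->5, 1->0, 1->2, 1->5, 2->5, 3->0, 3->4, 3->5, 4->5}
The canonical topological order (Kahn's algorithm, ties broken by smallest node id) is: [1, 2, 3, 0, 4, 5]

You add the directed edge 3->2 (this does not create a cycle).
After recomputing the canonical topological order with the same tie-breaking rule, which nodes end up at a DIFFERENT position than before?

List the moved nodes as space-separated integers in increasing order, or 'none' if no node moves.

Old toposort: [1, 2, 3, 0, 4, 5]
Added edge 3->2
Recompute Kahn (smallest-id tiebreak):
  initial in-degrees: [2, 0, 2, 0, 2, 5]
  ready (indeg=0): [1, 3]
  pop 1: indeg[0]->1; indeg[2]->1; indeg[5]->4 | ready=[3] | order so far=[1]
  pop 3: indeg[0]->0; indeg[2]->0; indeg[4]->1; indeg[5]->3 | ready=[0, 2] | order so far=[1, 3]
  pop 0: indeg[4]->0; indeg[5]->2 | ready=[2, 4] | order so far=[1, 3, 0]
  pop 2: indeg[5]->1 | ready=[4] | order so far=[1, 3, 0, 2]
  pop 4: indeg[5]->0 | ready=[5] | order so far=[1, 3, 0, 2, 4]
  pop 5: no out-edges | ready=[] | order so far=[1, 3, 0, 2, 4, 5]
New canonical toposort: [1, 3, 0, 2, 4, 5]
Compare positions:
  Node 0: index 3 -> 2 (moved)
  Node 1: index 0 -> 0 (same)
  Node 2: index 1 -> 3 (moved)
  Node 3: index 2 -> 1 (moved)
  Node 4: index 4 -> 4 (same)
  Node 5: index 5 -> 5 (same)
Nodes that changed position: 0 2 3

Answer: 0 2 3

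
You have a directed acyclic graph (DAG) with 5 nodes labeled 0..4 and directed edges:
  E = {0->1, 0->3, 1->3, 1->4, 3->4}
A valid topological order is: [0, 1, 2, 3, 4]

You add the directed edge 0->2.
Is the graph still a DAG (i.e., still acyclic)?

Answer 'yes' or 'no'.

Answer: yes

Derivation:
Given toposort: [0, 1, 2, 3, 4]
Position of 0: index 0; position of 2: index 2
New edge 0->2: forward
Forward edge: respects the existing order. Still a DAG, same toposort still valid.
Still a DAG? yes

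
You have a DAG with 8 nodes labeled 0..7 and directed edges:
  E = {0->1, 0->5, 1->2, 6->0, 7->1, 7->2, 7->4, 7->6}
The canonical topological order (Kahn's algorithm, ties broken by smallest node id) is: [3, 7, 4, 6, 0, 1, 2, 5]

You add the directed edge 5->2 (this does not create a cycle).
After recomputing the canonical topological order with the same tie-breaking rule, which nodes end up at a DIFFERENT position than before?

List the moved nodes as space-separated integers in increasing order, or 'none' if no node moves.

Old toposort: [3, 7, 4, 6, 0, 1, 2, 5]
Added edge 5->2
Recompute Kahn (smallest-id tiebreak):
  initial in-degrees: [1, 2, 3, 0, 1, 1, 1, 0]
  ready (indeg=0): [3, 7]
  pop 3: no out-edges | ready=[7] | order so far=[3]
  pop 7: indeg[1]->1; indeg[2]->2; indeg[4]->0; indeg[6]->0 | ready=[4, 6] | order so far=[3, 7]
  pop 4: no out-edges | ready=[6] | order so far=[3, 7, 4]
  pop 6: indeg[0]->0 | ready=[0] | order so far=[3, 7, 4, 6]
  pop 0: indeg[1]->0; indeg[5]->0 | ready=[1, 5] | order so far=[3, 7, 4, 6, 0]
  pop 1: indeg[2]->1 | ready=[5] | order so far=[3, 7, 4, 6, 0, 1]
  pop 5: indeg[2]->0 | ready=[2] | order so far=[3, 7, 4, 6, 0, 1, 5]
  pop 2: no out-edges | ready=[] | order so far=[3, 7, 4, 6, 0, 1, 5, 2]
New canonical toposort: [3, 7, 4, 6, 0, 1, 5, 2]
Compare positions:
  Node 0: index 4 -> 4 (same)
  Node 1: index 5 -> 5 (same)
  Node 2: index 6 -> 7 (moved)
  Node 3: index 0 -> 0 (same)
  Node 4: index 2 -> 2 (same)
  Node 5: index 7 -> 6 (moved)
  Node 6: index 3 -> 3 (same)
  Node 7: index 1 -> 1 (same)
Nodes that changed position: 2 5

Answer: 2 5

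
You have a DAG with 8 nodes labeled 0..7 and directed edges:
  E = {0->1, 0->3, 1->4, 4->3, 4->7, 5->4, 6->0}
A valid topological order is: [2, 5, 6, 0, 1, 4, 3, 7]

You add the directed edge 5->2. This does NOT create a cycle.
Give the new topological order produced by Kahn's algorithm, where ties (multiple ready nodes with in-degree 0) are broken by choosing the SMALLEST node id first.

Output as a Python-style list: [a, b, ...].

Old toposort: [2, 5, 6, 0, 1, 4, 3, 7]
Added edge: 5->2
Position of 5 (1) > position of 2 (0). Must reorder: 5 must now come before 2.
Run Kahn's algorithm (break ties by smallest node id):
  initial in-degrees: [1, 1, 1, 2, 2, 0, 0, 1]
  ready (indeg=0): [5, 6]
  pop 5: indeg[2]->0; indeg[4]->1 | ready=[2, 6] | order so far=[5]
  pop 2: no out-edges | ready=[6] | order so far=[5, 2]
  pop 6: indeg[0]->0 | ready=[0] | order so far=[5, 2, 6]
  pop 0: indeg[1]->0; indeg[3]->1 | ready=[1] | order so far=[5, 2, 6, 0]
  pop 1: indeg[4]->0 | ready=[4] | order so far=[5, 2, 6, 0, 1]
  pop 4: indeg[3]->0; indeg[7]->0 | ready=[3, 7] | order so far=[5, 2, 6, 0, 1, 4]
  pop 3: no out-edges | ready=[7] | order so far=[5, 2, 6, 0, 1, 4, 3]
  pop 7: no out-edges | ready=[] | order so far=[5, 2, 6, 0, 1, 4, 3, 7]
  Result: [5, 2, 6, 0, 1, 4, 3, 7]

Answer: [5, 2, 6, 0, 1, 4, 3, 7]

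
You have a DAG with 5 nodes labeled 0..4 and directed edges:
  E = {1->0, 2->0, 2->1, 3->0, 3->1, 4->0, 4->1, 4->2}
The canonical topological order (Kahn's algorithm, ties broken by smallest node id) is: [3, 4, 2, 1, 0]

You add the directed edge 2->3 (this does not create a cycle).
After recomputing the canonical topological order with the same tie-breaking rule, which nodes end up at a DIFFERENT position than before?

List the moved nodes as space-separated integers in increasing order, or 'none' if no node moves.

Old toposort: [3, 4, 2, 1, 0]
Added edge 2->3
Recompute Kahn (smallest-id tiebreak):
  initial in-degrees: [4, 3, 1, 1, 0]
  ready (indeg=0): [4]
  pop 4: indeg[0]->3; indeg[1]->2; indeg[2]->0 | ready=[2] | order so far=[4]
  pop 2: indeg[0]->2; indeg[1]->1; indeg[3]->0 | ready=[3] | order so far=[4, 2]
  pop 3: indeg[0]->1; indeg[1]->0 | ready=[1] | order so far=[4, 2, 3]
  pop 1: indeg[0]->0 | ready=[0] | order so far=[4, 2, 3, 1]
  pop 0: no out-edges | ready=[] | order so far=[4, 2, 3, 1, 0]
New canonical toposort: [4, 2, 3, 1, 0]
Compare positions:
  Node 0: index 4 -> 4 (same)
  Node 1: index 3 -> 3 (same)
  Node 2: index 2 -> 1 (moved)
  Node 3: index 0 -> 2 (moved)
  Node 4: index 1 -> 0 (moved)
Nodes that changed position: 2 3 4

Answer: 2 3 4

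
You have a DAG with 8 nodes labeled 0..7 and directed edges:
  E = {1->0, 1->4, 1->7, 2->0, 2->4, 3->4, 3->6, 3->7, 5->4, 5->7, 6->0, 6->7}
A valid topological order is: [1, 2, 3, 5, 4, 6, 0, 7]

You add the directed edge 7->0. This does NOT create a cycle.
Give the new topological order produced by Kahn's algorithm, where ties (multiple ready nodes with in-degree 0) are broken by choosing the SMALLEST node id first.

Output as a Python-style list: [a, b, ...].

Old toposort: [1, 2, 3, 5, 4, 6, 0, 7]
Added edge: 7->0
Position of 7 (7) > position of 0 (6). Must reorder: 7 must now come before 0.
Run Kahn's algorithm (break ties by smallest node id):
  initial in-degrees: [4, 0, 0, 0, 4, 0, 1, 4]
  ready (indeg=0): [1, 2, 3, 5]
  pop 1: indeg[0]->3; indeg[4]->3; indeg[7]->3 | ready=[2, 3, 5] | order so far=[1]
  pop 2: indeg[0]->2; indeg[4]->2 | ready=[3, 5] | order so far=[1, 2]
  pop 3: indeg[4]->1; indeg[6]->0; indeg[7]->2 | ready=[5, 6] | order so far=[1, 2, 3]
  pop 5: indeg[4]->0; indeg[7]->1 | ready=[4, 6] | order so far=[1, 2, 3, 5]
  pop 4: no out-edges | ready=[6] | order so far=[1, 2, 3, 5, 4]
  pop 6: indeg[0]->1; indeg[7]->0 | ready=[7] | order so far=[1, 2, 3, 5, 4, 6]
  pop 7: indeg[0]->0 | ready=[0] | order so far=[1, 2, 3, 5, 4, 6, 7]
  pop 0: no out-edges | ready=[] | order so far=[1, 2, 3, 5, 4, 6, 7, 0]
  Result: [1, 2, 3, 5, 4, 6, 7, 0]

Answer: [1, 2, 3, 5, 4, 6, 7, 0]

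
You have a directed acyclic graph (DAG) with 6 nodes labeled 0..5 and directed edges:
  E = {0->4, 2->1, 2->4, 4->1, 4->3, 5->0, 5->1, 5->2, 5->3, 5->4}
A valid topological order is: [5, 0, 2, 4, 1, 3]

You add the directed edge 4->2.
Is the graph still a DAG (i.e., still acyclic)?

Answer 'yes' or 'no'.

Answer: no

Derivation:
Given toposort: [5, 0, 2, 4, 1, 3]
Position of 4: index 3; position of 2: index 2
New edge 4->2: backward (u after v in old order)
Backward edge: old toposort is now invalid. Check if this creates a cycle.
Does 2 already reach 4? Reachable from 2: [1, 2, 3, 4]. YES -> cycle!
Still a DAG? no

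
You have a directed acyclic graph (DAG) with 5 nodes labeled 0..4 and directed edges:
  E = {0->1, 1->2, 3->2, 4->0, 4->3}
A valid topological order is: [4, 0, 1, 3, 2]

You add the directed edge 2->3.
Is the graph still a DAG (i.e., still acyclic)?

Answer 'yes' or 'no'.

Given toposort: [4, 0, 1, 3, 2]
Position of 2: index 4; position of 3: index 3
New edge 2->3: backward (u after v in old order)
Backward edge: old toposort is now invalid. Check if this creates a cycle.
Does 3 already reach 2? Reachable from 3: [2, 3]. YES -> cycle!
Still a DAG? no

Answer: no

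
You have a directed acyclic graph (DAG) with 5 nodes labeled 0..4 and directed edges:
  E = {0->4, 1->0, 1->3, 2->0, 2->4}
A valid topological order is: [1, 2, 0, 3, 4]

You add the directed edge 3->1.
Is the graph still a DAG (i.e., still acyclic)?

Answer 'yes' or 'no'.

Answer: no

Derivation:
Given toposort: [1, 2, 0, 3, 4]
Position of 3: index 3; position of 1: index 0
New edge 3->1: backward (u after v in old order)
Backward edge: old toposort is now invalid. Check if this creates a cycle.
Does 1 already reach 3? Reachable from 1: [0, 1, 3, 4]. YES -> cycle!
Still a DAG? no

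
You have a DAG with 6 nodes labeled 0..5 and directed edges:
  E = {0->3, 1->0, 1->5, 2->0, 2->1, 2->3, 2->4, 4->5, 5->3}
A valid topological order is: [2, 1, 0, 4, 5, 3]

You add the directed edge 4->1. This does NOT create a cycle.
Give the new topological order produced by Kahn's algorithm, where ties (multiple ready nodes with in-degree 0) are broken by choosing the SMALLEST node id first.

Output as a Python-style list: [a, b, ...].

Old toposort: [2, 1, 0, 4, 5, 3]
Added edge: 4->1
Position of 4 (3) > position of 1 (1). Must reorder: 4 must now come before 1.
Run Kahn's algorithm (break ties by smallest node id):
  initial in-degrees: [2, 2, 0, 3, 1, 2]
  ready (indeg=0): [2]
  pop 2: indeg[0]->1; indeg[1]->1; indeg[3]->2; indeg[4]->0 | ready=[4] | order so far=[2]
  pop 4: indeg[1]->0; indeg[5]->1 | ready=[1] | order so far=[2, 4]
  pop 1: indeg[0]->0; indeg[5]->0 | ready=[0, 5] | order so far=[2, 4, 1]
  pop 0: indeg[3]->1 | ready=[5] | order so far=[2, 4, 1, 0]
  pop 5: indeg[3]->0 | ready=[3] | order so far=[2, 4, 1, 0, 5]
  pop 3: no out-edges | ready=[] | order so far=[2, 4, 1, 0, 5, 3]
  Result: [2, 4, 1, 0, 5, 3]

Answer: [2, 4, 1, 0, 5, 3]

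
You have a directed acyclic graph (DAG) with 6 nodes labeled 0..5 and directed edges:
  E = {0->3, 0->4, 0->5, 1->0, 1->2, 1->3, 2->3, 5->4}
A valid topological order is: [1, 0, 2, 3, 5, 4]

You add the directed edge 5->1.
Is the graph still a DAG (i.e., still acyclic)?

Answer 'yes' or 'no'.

Given toposort: [1, 0, 2, 3, 5, 4]
Position of 5: index 4; position of 1: index 0
New edge 5->1: backward (u after v in old order)
Backward edge: old toposort is now invalid. Check if this creates a cycle.
Does 1 already reach 5? Reachable from 1: [0, 1, 2, 3, 4, 5]. YES -> cycle!
Still a DAG? no

Answer: no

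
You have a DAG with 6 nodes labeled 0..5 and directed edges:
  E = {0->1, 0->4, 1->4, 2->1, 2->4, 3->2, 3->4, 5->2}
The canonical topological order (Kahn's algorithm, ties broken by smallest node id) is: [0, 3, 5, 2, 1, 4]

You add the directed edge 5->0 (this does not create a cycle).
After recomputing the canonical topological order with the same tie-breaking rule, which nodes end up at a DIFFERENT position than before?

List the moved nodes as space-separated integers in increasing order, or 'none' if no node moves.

Old toposort: [0, 3, 5, 2, 1, 4]
Added edge 5->0
Recompute Kahn (smallest-id tiebreak):
  initial in-degrees: [1, 2, 2, 0, 4, 0]
  ready (indeg=0): [3, 5]
  pop 3: indeg[2]->1; indeg[4]->3 | ready=[5] | order so far=[3]
  pop 5: indeg[0]->0; indeg[2]->0 | ready=[0, 2] | order so far=[3, 5]
  pop 0: indeg[1]->1; indeg[4]->2 | ready=[2] | order so far=[3, 5, 0]
  pop 2: indeg[1]->0; indeg[4]->1 | ready=[1] | order so far=[3, 5, 0, 2]
  pop 1: indeg[4]->0 | ready=[4] | order so far=[3, 5, 0, 2, 1]
  pop 4: no out-edges | ready=[] | order so far=[3, 5, 0, 2, 1, 4]
New canonical toposort: [3, 5, 0, 2, 1, 4]
Compare positions:
  Node 0: index 0 -> 2 (moved)
  Node 1: index 4 -> 4 (same)
  Node 2: index 3 -> 3 (same)
  Node 3: index 1 -> 0 (moved)
  Node 4: index 5 -> 5 (same)
  Node 5: index 2 -> 1 (moved)
Nodes that changed position: 0 3 5

Answer: 0 3 5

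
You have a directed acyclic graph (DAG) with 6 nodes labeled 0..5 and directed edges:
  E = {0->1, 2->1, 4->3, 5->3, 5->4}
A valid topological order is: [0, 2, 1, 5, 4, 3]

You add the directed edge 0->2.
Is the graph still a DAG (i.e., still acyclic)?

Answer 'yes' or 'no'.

Answer: yes

Derivation:
Given toposort: [0, 2, 1, 5, 4, 3]
Position of 0: index 0; position of 2: index 1
New edge 0->2: forward
Forward edge: respects the existing order. Still a DAG, same toposort still valid.
Still a DAG? yes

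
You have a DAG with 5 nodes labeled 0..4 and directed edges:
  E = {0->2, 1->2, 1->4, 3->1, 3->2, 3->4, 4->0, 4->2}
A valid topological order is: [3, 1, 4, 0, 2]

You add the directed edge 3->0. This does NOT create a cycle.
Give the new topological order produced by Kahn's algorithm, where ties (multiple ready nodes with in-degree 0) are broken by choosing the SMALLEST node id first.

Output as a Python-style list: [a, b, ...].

Old toposort: [3, 1, 4, 0, 2]
Added edge: 3->0
Position of 3 (0) < position of 0 (3). Old order still valid.
Run Kahn's algorithm (break ties by smallest node id):
  initial in-degrees: [2, 1, 4, 0, 2]
  ready (indeg=0): [3]
  pop 3: indeg[0]->1; indeg[1]->0; indeg[2]->3; indeg[4]->1 | ready=[1] | order so far=[3]
  pop 1: indeg[2]->2; indeg[4]->0 | ready=[4] | order so far=[3, 1]
  pop 4: indeg[0]->0; indeg[2]->1 | ready=[0] | order so far=[3, 1, 4]
  pop 0: indeg[2]->0 | ready=[2] | order so far=[3, 1, 4, 0]
  pop 2: no out-edges | ready=[] | order so far=[3, 1, 4, 0, 2]
  Result: [3, 1, 4, 0, 2]

Answer: [3, 1, 4, 0, 2]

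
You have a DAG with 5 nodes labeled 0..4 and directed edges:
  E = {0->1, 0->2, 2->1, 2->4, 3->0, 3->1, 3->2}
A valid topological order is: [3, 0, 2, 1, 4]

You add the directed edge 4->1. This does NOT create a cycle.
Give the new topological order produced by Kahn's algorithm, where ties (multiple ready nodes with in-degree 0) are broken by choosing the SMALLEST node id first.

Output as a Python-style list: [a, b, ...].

Answer: [3, 0, 2, 4, 1]

Derivation:
Old toposort: [3, 0, 2, 1, 4]
Added edge: 4->1
Position of 4 (4) > position of 1 (3). Must reorder: 4 must now come before 1.
Run Kahn's algorithm (break ties by smallest node id):
  initial in-degrees: [1, 4, 2, 0, 1]
  ready (indeg=0): [3]
  pop 3: indeg[0]->0; indeg[1]->3; indeg[2]->1 | ready=[0] | order so far=[3]
  pop 0: indeg[1]->2; indeg[2]->0 | ready=[2] | order so far=[3, 0]
  pop 2: indeg[1]->1; indeg[4]->0 | ready=[4] | order so far=[3, 0, 2]
  pop 4: indeg[1]->0 | ready=[1] | order so far=[3, 0, 2, 4]
  pop 1: no out-edges | ready=[] | order so far=[3, 0, 2, 4, 1]
  Result: [3, 0, 2, 4, 1]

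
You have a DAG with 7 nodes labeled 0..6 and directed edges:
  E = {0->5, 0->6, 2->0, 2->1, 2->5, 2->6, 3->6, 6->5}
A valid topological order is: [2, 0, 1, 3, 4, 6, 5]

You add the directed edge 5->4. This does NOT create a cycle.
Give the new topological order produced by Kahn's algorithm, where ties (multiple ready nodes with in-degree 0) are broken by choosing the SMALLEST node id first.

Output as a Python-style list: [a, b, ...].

Old toposort: [2, 0, 1, 3, 4, 6, 5]
Added edge: 5->4
Position of 5 (6) > position of 4 (4). Must reorder: 5 must now come before 4.
Run Kahn's algorithm (break ties by smallest node id):
  initial in-degrees: [1, 1, 0, 0, 1, 3, 3]
  ready (indeg=0): [2, 3]
  pop 2: indeg[0]->0; indeg[1]->0; indeg[5]->2; indeg[6]->2 | ready=[0, 1, 3] | order so far=[2]
  pop 0: indeg[5]->1; indeg[6]->1 | ready=[1, 3] | order so far=[2, 0]
  pop 1: no out-edges | ready=[3] | order so far=[2, 0, 1]
  pop 3: indeg[6]->0 | ready=[6] | order so far=[2, 0, 1, 3]
  pop 6: indeg[5]->0 | ready=[5] | order so far=[2, 0, 1, 3, 6]
  pop 5: indeg[4]->0 | ready=[4] | order so far=[2, 0, 1, 3, 6, 5]
  pop 4: no out-edges | ready=[] | order so far=[2, 0, 1, 3, 6, 5, 4]
  Result: [2, 0, 1, 3, 6, 5, 4]

Answer: [2, 0, 1, 3, 6, 5, 4]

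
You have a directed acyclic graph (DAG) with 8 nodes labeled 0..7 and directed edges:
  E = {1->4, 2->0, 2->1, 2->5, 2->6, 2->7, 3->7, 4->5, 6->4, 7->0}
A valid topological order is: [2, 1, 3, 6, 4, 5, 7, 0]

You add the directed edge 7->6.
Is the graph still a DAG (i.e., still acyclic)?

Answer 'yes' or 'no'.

Given toposort: [2, 1, 3, 6, 4, 5, 7, 0]
Position of 7: index 6; position of 6: index 3
New edge 7->6: backward (u after v in old order)
Backward edge: old toposort is now invalid. Check if this creates a cycle.
Does 6 already reach 7? Reachable from 6: [4, 5, 6]. NO -> still a DAG (reorder needed).
Still a DAG? yes

Answer: yes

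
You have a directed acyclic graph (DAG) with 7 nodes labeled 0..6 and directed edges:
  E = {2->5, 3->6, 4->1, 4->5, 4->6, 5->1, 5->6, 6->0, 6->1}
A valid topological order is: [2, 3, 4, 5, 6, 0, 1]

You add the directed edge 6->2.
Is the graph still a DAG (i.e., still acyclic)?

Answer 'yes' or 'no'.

Answer: no

Derivation:
Given toposort: [2, 3, 4, 5, 6, 0, 1]
Position of 6: index 4; position of 2: index 0
New edge 6->2: backward (u after v in old order)
Backward edge: old toposort is now invalid. Check if this creates a cycle.
Does 2 already reach 6? Reachable from 2: [0, 1, 2, 5, 6]. YES -> cycle!
Still a DAG? no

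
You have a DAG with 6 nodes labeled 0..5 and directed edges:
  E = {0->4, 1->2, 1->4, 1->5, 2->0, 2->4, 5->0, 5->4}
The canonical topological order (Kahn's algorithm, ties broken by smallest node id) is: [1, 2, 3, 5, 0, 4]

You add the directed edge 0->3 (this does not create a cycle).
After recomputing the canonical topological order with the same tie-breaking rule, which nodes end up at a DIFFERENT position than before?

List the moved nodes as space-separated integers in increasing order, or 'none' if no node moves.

Answer: 0 3 5

Derivation:
Old toposort: [1, 2, 3, 5, 0, 4]
Added edge 0->3
Recompute Kahn (smallest-id tiebreak):
  initial in-degrees: [2, 0, 1, 1, 4, 1]
  ready (indeg=0): [1]
  pop 1: indeg[2]->0; indeg[4]->3; indeg[5]->0 | ready=[2, 5] | order so far=[1]
  pop 2: indeg[0]->1; indeg[4]->2 | ready=[5] | order so far=[1, 2]
  pop 5: indeg[0]->0; indeg[4]->1 | ready=[0] | order so far=[1, 2, 5]
  pop 0: indeg[3]->0; indeg[4]->0 | ready=[3, 4] | order so far=[1, 2, 5, 0]
  pop 3: no out-edges | ready=[4] | order so far=[1, 2, 5, 0, 3]
  pop 4: no out-edges | ready=[] | order so far=[1, 2, 5, 0, 3, 4]
New canonical toposort: [1, 2, 5, 0, 3, 4]
Compare positions:
  Node 0: index 4 -> 3 (moved)
  Node 1: index 0 -> 0 (same)
  Node 2: index 1 -> 1 (same)
  Node 3: index 2 -> 4 (moved)
  Node 4: index 5 -> 5 (same)
  Node 5: index 3 -> 2 (moved)
Nodes that changed position: 0 3 5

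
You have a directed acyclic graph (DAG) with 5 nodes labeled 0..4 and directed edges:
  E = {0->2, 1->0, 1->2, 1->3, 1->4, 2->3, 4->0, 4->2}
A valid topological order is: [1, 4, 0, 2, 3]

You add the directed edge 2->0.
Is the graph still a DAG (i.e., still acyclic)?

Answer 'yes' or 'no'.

Answer: no

Derivation:
Given toposort: [1, 4, 0, 2, 3]
Position of 2: index 3; position of 0: index 2
New edge 2->0: backward (u after v in old order)
Backward edge: old toposort is now invalid. Check if this creates a cycle.
Does 0 already reach 2? Reachable from 0: [0, 2, 3]. YES -> cycle!
Still a DAG? no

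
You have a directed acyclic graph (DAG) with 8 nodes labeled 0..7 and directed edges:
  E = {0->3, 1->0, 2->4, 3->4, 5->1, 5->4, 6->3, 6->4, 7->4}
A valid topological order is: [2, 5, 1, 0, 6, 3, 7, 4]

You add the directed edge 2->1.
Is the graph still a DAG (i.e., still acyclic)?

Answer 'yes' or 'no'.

Given toposort: [2, 5, 1, 0, 6, 3, 7, 4]
Position of 2: index 0; position of 1: index 2
New edge 2->1: forward
Forward edge: respects the existing order. Still a DAG, same toposort still valid.
Still a DAG? yes

Answer: yes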